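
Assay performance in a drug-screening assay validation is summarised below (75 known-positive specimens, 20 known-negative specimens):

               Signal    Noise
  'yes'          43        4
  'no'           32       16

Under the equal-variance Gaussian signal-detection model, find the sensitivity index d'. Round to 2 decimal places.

d' = 1.03

H = 43/75 = 0.5733
FA = 4/20 = 0.2000
Φ⁻¹(H) = Φ⁻¹(0.5733) = 0.185
Φ⁻¹(FA) = Φ⁻¹(0.2000) = -0.842
d' = z(H) − z(FA) = 0.185 − (-0.842) = 1.027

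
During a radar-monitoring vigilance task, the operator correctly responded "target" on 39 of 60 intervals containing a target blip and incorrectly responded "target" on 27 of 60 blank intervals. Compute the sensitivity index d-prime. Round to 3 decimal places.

H = 39/60 = 0.6500
FA = 27/60 = 0.4500
z(H) = z(0.6500) = 0.3853
z(FA) = z(0.4500) = -0.1257
d' = z(H) − z(FA) = 0.3853 − (-0.1257) = 0.5110

d-prime = 0.511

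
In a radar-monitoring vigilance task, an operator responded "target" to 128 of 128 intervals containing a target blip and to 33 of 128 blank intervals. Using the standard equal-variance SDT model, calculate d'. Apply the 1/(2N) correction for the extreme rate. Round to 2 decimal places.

The hit rate is 128/128 = 1, so apply the 1/(2N) correction: H → 1 − 1/(2·128) = 0.99609.
z(H) = z(0.99609) = 2.660
z(FA) = z(0.25781) = -0.650
d' = 2.660 − (-0.650) = 3.310

d' = 3.31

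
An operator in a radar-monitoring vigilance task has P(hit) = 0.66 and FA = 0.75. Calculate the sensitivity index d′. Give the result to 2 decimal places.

Φ⁻¹(0.66) = 0.4125, Φ⁻¹(0.75) = 0.6745
d' = z(H) − z(FA) = 0.4125 − 0.6745 = -0.2620

d′ = -0.26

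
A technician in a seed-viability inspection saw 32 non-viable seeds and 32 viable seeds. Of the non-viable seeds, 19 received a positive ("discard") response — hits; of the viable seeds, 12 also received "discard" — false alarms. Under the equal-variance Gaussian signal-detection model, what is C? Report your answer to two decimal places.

H = 19/32 = 0.5938
FA = 12/32 = 0.3750
z(H) = z(0.5938) = 0.2373
z(FA) = z(0.3750) = -0.3186
c = −½·[z(H) + z(FA)] = −0.5 × (0.2373 + (-0.3186)) = 0.04065

C = 0.04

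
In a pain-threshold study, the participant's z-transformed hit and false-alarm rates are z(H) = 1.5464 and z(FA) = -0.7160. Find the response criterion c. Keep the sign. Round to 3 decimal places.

c = −½·[z(H) + z(FA)] = −½·(1.5464 + (-0.7160)) = -0.4152

c = -0.415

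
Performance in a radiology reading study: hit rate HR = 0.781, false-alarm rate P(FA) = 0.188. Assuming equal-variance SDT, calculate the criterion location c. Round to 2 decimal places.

c = 0.05

z(H) = z(0.781) = 0.776
z(FA) = z(0.188) = -0.885
c = −½·[z(H) + z(FA)] = −0.5 × (0.776 + (-0.885)) = 0.0545
c > 0: the radiologist has a conservative response bias.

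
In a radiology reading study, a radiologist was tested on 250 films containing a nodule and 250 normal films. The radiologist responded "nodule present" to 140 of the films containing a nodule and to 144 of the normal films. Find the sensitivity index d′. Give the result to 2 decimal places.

d′ = -0.04

H = 140/250 = 0.5600
FA = 144/250 = 0.5760
z(H) = z(0.5600) = 0.1510
z(FA) = z(0.5760) = 0.1917
d' = z(H) − z(FA) = 0.1510 − 0.1917 = -0.0407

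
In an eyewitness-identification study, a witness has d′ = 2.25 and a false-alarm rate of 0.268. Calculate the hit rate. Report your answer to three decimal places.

z(false-alarm rate) = z(0.268) = -0.6189
z(H) = z(FA) + d' = -0.6189 + 2.25 = 1.6311
hit rate = Φ(1.6311) = 0.9486

hit rate = 0.949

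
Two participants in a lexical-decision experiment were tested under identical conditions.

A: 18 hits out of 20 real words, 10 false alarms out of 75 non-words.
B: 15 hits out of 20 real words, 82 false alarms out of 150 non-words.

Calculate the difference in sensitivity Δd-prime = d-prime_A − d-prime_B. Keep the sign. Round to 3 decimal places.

Δd-prime = 1.835

A: z(0.9000) = 1.2816, z(0.1333) = -1.1109, d' = 2.3925
B: z(0.7500) = 0.6745, z(0.5467) = 0.1173, d' = 0.5572
Δd' = d'_A − d'_B = 2.3925 − 0.5572 = 1.8353
A has the higher sensitivity.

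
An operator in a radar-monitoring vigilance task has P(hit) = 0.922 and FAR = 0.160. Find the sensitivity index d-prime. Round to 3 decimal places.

d-prime = 2.413

Φ⁻¹(H) = Φ⁻¹(0.922) = 1.4187
Φ⁻¹(FA) = Φ⁻¹(0.160) = -0.9945
d' = z(H) − z(FA) = 1.4187 − (-0.9945) = 2.4132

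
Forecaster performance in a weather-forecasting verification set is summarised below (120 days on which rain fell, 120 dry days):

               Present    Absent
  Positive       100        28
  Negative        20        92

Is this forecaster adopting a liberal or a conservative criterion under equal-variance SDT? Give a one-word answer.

z(H) = 0.967, z(FA) = -0.728
c = −½·(z(H) + z(FA)) = -0.1195
c < 0 → liberal criterion (biased toward responding “yes”).

liberal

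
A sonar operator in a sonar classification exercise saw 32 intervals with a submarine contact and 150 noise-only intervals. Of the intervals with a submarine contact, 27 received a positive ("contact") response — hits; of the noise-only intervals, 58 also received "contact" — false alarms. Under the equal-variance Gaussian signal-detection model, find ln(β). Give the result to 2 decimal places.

H = 27/32 = 0.8438
FA = 58/150 = 0.3867
z(0.8438) = 1.010, z(0.3867) = -0.288
ln β = −½·[z(H)² − z(FA)²] = −0.5 × (1.020 − 0.083) = -0.4685

ln β = -0.47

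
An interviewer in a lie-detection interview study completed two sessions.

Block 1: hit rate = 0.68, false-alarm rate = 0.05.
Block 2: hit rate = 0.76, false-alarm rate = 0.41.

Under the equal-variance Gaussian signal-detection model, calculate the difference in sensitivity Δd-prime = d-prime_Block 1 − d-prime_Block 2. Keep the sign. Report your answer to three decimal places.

Block 1: z(0.68) = 0.4677, z(0.05) = -1.6449, d' = 2.1126
Block 2: z(0.76) = 0.7063, z(0.41) = -0.2275, d' = 0.9338
Δd' = d'_Block 1 − d'_Block 2 = 2.1126 − 0.9338 = 1.1788
Block 1 has the higher sensitivity.

Δd-prime = 1.179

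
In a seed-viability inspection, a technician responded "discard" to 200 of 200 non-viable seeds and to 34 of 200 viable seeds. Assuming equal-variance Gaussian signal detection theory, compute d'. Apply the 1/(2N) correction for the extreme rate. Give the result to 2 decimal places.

d' = 3.76

The hit rate is 200/200 = 1, so apply the 1/(2N) correction: H → 1 − 1/(2·200) = 0.99750.
z(H) = z(0.99750) = 2.807
z(FA) = z(0.17000) = -0.954
d' = 2.807 − (-0.954) = 3.761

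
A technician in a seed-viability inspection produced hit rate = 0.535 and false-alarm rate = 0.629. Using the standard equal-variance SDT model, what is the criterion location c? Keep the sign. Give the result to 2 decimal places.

z(H) = 0.088
z(FA) = 0.329
c = −½·[z(H) + z(FA)] = −0.5 × (0.088 + 0.329) = -0.2085
c < 0: the technician has a liberal response bias.

c = -0.21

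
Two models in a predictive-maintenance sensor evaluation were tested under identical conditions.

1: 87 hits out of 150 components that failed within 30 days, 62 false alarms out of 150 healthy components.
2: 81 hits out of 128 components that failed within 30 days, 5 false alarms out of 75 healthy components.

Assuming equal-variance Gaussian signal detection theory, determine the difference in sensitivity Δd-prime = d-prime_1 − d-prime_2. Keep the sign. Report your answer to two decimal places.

1: z(0.5800) = 0.202, z(0.4133) = -0.219, d' = 0.421
2: z(0.6328) = 0.339, z(0.0667) = -1.501, d' = 1.840
Δd' = d'_1 − d'_2 = 0.421 − 1.840 = -1.419
2 has the higher sensitivity.

Δd-prime = -1.42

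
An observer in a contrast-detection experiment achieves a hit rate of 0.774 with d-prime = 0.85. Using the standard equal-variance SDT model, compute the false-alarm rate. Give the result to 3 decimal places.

false-alarm rate = 0.461

z(hit rate) = z(0.774) = 0.7521
z(FA) = z(H) − d' = 0.7521 − 0.85 = -0.0979
false-alarm rate = Φ(-0.0979) = 0.4610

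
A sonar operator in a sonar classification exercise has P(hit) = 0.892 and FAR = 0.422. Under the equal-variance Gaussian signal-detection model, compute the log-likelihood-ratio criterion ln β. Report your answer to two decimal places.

Φ⁻¹(H) = Φ⁻¹(0.892) = 1.237
Φ⁻¹(FA) = Φ⁻¹(0.422) = -0.197
ln β = −½·[z(H)² − z(FA)²] = −0.5 × (1.530 − 0.039) = -0.7455

ln β = -0.75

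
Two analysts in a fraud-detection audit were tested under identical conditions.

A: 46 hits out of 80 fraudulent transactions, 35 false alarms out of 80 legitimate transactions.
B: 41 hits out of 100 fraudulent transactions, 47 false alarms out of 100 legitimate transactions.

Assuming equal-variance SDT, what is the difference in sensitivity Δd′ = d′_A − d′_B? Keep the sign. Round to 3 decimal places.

A: z(0.5750) = 0.1891, z(0.4375) = -0.1573, d' = 0.3464
B: z(0.4100) = -0.2275, z(0.4700) = -0.0753, d' = -0.1522
Δd' = d'_A − d'_B = 0.3464 − (-0.1522) = 0.4986
A has the higher sensitivity.

Δd′ = 0.499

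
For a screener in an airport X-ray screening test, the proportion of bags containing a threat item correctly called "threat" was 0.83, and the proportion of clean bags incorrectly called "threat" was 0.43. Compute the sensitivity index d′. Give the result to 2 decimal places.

d′ = 1.13

z(H) = 0.9542
z(FA) = -0.1764
d' = z(H) − z(FA) = 0.9542 − (-0.1764) = 1.1306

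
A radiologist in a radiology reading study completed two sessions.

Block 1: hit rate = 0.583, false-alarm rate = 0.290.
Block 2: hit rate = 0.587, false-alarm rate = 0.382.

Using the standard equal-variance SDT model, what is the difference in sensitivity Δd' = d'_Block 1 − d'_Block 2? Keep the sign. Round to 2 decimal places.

Δd' = 0.24

Block 1: z(0.583) = 0.210, z(0.290) = -0.553, d' = 0.763
Block 2: z(0.587) = 0.220, z(0.382) = -0.300, d' = 0.520
Δd' = d'_Block 1 − d'_Block 2 = 0.763 − 0.520 = 0.243
Block 1 has the higher sensitivity.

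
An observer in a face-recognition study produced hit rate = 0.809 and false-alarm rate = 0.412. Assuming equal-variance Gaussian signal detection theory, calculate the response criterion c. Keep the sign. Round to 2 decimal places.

c = -0.33

z(H) = z(0.809) = 0.8742
z(FA) = z(0.412) = -0.2224
c = −½·[z(H) + z(FA)] = −0.5 × (0.8742 + (-0.2224)) = -0.3259
c < 0: the observer has a liberal response bias.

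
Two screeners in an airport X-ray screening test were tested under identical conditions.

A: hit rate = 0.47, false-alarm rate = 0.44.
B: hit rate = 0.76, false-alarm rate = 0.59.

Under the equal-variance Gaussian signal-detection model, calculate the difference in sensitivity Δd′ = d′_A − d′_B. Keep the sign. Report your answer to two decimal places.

A: z(0.47) = -0.075, z(0.44) = -0.151, d' = 0.076
B: z(0.76) = 0.706, z(0.59) = 0.228, d' = 0.478
Δd' = d'_A − d'_B = 0.076 − 0.478 = -0.402
B has the higher sensitivity.

Δd′ = -0.40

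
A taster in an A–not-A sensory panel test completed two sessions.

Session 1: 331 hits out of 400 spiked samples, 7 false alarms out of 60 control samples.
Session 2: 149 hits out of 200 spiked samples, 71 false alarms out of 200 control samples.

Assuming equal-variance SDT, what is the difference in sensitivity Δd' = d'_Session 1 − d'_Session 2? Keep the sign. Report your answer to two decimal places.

Session 1: z(0.8275) = 0.944, z(0.1167) = -1.192, d' = 2.136
Session 2: z(0.7450) = 0.659, z(0.3550) = -0.372, d' = 1.031
Δd' = d'_Session 1 − d'_Session 2 = 2.136 − 1.031 = 1.105
Session 1 has the higher sensitivity.

Δd' = 1.11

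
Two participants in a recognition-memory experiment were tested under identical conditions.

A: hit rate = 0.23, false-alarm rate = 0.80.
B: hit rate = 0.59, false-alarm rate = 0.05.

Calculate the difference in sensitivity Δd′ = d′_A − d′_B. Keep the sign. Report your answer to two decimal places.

Δd′ = -3.45

A: z(0.23) = -0.739, z(0.80) = 0.842, d' = -1.581
B: z(0.59) = 0.228, z(0.05) = -1.645, d' = 1.873
Δd' = d'_A − d'_B = -1.581 − 1.873 = -3.454
B has the higher sensitivity.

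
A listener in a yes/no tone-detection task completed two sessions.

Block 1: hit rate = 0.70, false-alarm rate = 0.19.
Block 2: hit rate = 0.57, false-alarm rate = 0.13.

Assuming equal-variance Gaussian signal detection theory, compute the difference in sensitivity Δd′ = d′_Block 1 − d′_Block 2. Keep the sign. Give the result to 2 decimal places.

Δd′ = 0.10

Block 1: z(0.70) = 0.524, z(0.19) = -0.878, d' = 1.402
Block 2: z(0.57) = 0.176, z(0.13) = -1.126, d' = 1.302
Δd' = d'_Block 1 − d'_Block 2 = 1.402 − 1.302 = 0.100
Block 1 has the higher sensitivity.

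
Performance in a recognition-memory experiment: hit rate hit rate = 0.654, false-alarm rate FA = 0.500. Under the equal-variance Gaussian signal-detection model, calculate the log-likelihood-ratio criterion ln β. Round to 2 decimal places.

ln β = -0.08

Φ⁻¹(0.654) = 0.396, Φ⁻¹(0.500) = 0.000
ln β = −½·[z(H)² − z(FA)²] = −0.5 × (0.157 − 0.000) = -0.0785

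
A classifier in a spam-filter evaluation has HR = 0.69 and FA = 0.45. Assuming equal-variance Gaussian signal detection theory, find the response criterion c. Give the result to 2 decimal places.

Φ⁻¹(0.69) = 0.496, Φ⁻¹(0.45) = -0.126
c = −½·[z(H) + z(FA)] = −0.5 × (0.496 + (-0.126)) = -0.185
c < 0: the classifier has a liberal response bias.

c = -0.19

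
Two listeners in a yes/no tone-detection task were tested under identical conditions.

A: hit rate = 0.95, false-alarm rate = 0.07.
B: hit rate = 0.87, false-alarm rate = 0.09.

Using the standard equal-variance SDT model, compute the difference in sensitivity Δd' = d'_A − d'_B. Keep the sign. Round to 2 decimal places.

A: z(0.95) = 1.645, z(0.07) = -1.476, d' = 3.121
B: z(0.87) = 1.126, z(0.09) = -1.341, d' = 2.467
Δd' = d'_A − d'_B = 3.121 − 2.467 = 0.654
A has the higher sensitivity.

Δd' = 0.65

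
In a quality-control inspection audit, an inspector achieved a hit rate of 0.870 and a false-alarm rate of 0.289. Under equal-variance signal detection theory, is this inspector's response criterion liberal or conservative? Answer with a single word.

z(H) = 1.126, z(FA) = -0.556
c = −½·(z(H) + z(FA)) = -0.285
c < 0 → liberal criterion (biased toward responding “yes”).

liberal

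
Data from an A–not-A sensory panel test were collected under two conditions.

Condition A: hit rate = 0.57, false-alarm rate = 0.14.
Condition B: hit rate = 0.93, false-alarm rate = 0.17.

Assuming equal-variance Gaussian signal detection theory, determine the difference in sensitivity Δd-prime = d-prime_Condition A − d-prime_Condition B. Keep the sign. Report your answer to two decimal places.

Condition A: z(0.57) = 0.176, z(0.14) = -1.080, d' = 1.256
Condition B: z(0.93) = 1.476, z(0.17) = -0.954, d' = 2.430
Δd' = d'_Condition A − d'_Condition B = 1.256 − 2.430 = -1.174
Condition B has the higher sensitivity.

Δd-prime = -1.17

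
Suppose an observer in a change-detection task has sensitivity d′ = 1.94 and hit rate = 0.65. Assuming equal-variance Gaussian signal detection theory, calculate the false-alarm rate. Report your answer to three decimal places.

z(hit rate) = z(0.65) = 0.3853
z(FA) = z(H) − d' = 0.3853 − 1.94 = -1.5547
false-alarm rate = Φ(-1.5547) = 0.0600

false-alarm rate = 0.060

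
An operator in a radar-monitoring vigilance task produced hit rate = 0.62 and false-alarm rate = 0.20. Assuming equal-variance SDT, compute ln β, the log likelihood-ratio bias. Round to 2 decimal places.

ln β = 0.31

z(0.62) = 0.305, z(0.20) = -0.842
ln β = −½·[z(H)² − z(FA)²] = −0.5 × (0.093 − 0.709) = 0.308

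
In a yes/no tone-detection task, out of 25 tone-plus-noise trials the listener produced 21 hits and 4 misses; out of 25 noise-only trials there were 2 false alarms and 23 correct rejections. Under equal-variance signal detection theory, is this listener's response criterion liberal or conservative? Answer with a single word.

conservative

z(H) = 0.994, z(FA) = -1.405
c = −½·(z(H) + z(FA)) = 0.2055
c > 0 → conservative criterion (biased toward responding “no”).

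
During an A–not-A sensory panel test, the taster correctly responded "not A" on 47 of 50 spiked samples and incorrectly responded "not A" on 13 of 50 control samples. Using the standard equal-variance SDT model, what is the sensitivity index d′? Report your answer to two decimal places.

d′ = 2.20

H = 47/50 = 0.9400
FA = 13/50 = 0.2600
z(H) = 1.5548
z(FA) = -0.6433
d' = z(H) − z(FA) = 1.5548 − (-0.6433) = 2.1981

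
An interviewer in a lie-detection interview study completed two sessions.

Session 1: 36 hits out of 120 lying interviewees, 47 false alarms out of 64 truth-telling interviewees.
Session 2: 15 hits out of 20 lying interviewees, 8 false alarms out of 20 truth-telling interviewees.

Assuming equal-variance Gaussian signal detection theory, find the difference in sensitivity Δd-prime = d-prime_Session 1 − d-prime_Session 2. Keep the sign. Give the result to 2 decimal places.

Session 1: z(0.3000) = -0.524, z(0.7344) = 0.626, d' = -1.150
Session 2: z(0.7500) = 0.674, z(0.4000) = -0.253, d' = 0.927
Δd' = d'_Session 1 − d'_Session 2 = -1.150 − 0.927 = -2.077
Session 2 has the higher sensitivity.

Δd-prime = -2.08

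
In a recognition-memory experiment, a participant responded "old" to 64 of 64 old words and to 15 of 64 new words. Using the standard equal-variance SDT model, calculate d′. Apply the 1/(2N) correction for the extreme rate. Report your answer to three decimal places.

d′ = 3.142

The hit rate is 64/64 = 1, so apply the 1/(2N) correction: H → 1 − 1/(2·64) = 0.99219.
z(H) = z(0.99219) = 2.4177
z(FA) = z(0.23438) = -0.7245
d' = 2.4177 − (-0.7245) = 3.1422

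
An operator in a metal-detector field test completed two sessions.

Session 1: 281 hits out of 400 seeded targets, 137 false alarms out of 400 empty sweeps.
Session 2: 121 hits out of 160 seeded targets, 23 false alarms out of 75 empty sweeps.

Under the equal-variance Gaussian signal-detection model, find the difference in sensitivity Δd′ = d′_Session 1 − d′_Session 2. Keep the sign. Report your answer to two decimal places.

Session 1: z(0.7025) = 0.532, z(0.3425) = -0.406, d' = 0.938
Session 2: z(0.7562) = 0.694, z(0.3067) = -0.505, d' = 1.199
Δd' = d'_Session 1 − d'_Session 2 = 0.938 − 1.199 = -0.261
Session 2 has the higher sensitivity.

Δd′ = -0.26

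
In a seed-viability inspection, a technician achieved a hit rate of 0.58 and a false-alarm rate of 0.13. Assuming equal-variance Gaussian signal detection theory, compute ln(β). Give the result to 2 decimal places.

ln β = 0.61

z(H) = 0.202
z(FA) = -1.126
ln β = −½·[z(H)² − z(FA)²] = −0.5 × (0.041 − 1.268) = 0.6135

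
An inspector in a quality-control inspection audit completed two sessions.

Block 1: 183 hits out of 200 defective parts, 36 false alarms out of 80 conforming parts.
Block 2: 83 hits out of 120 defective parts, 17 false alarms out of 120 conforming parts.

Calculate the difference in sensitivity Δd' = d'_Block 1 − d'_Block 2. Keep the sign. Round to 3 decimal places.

Block 1: z(0.9150) = 1.3722, z(0.4500) = -0.1257, d' = 1.4979
Block 2: z(0.6917) = 0.5007, z(0.1417) = -1.0727, d' = 1.5734
Δd' = d'_Block 1 − d'_Block 2 = 1.4979 − 1.5734 = -0.0755
Block 2 has the higher sensitivity.

Δd' = -0.076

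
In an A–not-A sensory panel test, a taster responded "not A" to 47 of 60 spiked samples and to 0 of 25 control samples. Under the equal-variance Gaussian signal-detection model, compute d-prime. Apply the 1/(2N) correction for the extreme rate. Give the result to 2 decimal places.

d-prime = 2.84

The false-alarm rate is 0/25 = 0, so apply the 1/(2N) correction: FA → 1/(2·25) = 0.02000.
z(H) = z(0.78333) = 0.783
z(FA) = z(0.02000) = -2.054
d' = 0.783 − (-2.054) = 2.837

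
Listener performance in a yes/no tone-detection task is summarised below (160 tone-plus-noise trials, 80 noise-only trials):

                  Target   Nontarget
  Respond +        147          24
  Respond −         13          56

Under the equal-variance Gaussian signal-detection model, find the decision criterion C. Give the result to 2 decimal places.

H = 147/160 = 0.9187
FA = 24/80 = 0.3000
z(0.9187) = 1.396, z(0.3000) = -0.524
c = −½·[z(H) + z(FA)] = −0.5 × (1.396 + (-0.524)) = -0.436
c < 0: the listener has a liberal response bias.

C = -0.44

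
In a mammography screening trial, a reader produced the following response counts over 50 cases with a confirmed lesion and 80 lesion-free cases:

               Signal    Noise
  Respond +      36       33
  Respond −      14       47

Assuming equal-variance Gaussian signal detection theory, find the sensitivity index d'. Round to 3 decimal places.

d' = 0.804

H = 36/50 = 0.7200
FA = 33/80 = 0.4125
Φ⁻¹(H) = Φ⁻¹(0.7200) = 0.5828
Φ⁻¹(FA) = Φ⁻¹(0.4125) = -0.2211
d' = z(H) − z(FA) = 0.5828 − (-0.2211) = 0.8039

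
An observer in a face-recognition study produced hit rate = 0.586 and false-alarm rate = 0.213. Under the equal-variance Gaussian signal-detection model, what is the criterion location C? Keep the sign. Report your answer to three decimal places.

z(H) = 0.2173
z(FA) = -0.7961
c = −½·[z(H) + z(FA)] = −0.5 × (0.2173 + (-0.7961)) = 0.2894
c > 0: the observer has a conservative response bias.

C = 0.289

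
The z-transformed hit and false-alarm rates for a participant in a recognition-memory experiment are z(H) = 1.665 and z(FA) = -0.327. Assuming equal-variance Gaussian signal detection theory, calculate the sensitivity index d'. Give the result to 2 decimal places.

d' = 1.99

d' = z(H) − z(FA) = 1.665 − (-0.327) = 1.992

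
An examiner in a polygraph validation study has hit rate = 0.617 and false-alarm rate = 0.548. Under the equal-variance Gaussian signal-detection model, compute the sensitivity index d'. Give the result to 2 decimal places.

z(H) = z(0.617) = 0.298
z(FA) = z(0.548) = 0.121
d' = z(H) − z(FA) = 0.298 − 0.121 = 0.177

d' = 0.18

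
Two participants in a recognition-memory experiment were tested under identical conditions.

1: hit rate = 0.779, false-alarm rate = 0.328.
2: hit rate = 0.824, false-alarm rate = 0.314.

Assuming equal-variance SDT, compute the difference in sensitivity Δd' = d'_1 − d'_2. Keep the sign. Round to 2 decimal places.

1: z(0.779) = 0.769, z(0.328) = -0.445, d' = 1.214
2: z(0.824) = 0.931, z(0.314) = -0.485, d' = 1.416
Δd' = d'_1 − d'_2 = 1.214 − 1.416 = -0.202
2 has the higher sensitivity.

Δd' = -0.20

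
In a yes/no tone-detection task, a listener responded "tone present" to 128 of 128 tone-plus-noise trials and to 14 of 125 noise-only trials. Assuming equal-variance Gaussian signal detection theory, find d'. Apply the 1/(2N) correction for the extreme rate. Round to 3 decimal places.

d' = 3.876

The hit rate is 128/128 = 1, so apply the 1/(2N) correction: H → 1 − 1/(2·128) = 0.99609.
z(H) = z(0.99609) = 2.6597
z(FA) = z(0.11200) = -1.2160
d' = 2.6597 − (-1.2160) = 3.8757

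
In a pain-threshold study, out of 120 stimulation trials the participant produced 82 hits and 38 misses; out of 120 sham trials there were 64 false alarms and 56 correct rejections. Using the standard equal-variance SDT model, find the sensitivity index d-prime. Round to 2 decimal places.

H = 82/120 = 0.6833
FA = 64/120 = 0.5333
z(H) = z(0.6833) = 0.477
z(FA) = z(0.5333) = 0.084
d' = z(H) − z(FA) = 0.477 − 0.084 = 0.393

d-prime = 0.39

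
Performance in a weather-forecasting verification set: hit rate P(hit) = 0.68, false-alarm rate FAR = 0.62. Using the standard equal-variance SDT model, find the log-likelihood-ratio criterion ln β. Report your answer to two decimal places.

z(H) = 0.468
z(FA) = 0.305
ln β = −½·[z(H)² − z(FA)²] = −0.5 × (0.219 − 0.093) = -0.063

ln β = -0.06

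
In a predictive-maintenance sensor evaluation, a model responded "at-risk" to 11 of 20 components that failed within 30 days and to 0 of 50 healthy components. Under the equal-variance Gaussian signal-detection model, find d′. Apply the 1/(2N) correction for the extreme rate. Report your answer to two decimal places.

The false-alarm rate is 0/50 = 0, so apply the 1/(2N) correction: FA → 1/(2·50) = 0.01000.
z(H) = z(0.55000) = 0.126
z(FA) = z(0.01000) = -2.326
d' = 0.126 − (-2.326) = 2.452

d′ = 2.45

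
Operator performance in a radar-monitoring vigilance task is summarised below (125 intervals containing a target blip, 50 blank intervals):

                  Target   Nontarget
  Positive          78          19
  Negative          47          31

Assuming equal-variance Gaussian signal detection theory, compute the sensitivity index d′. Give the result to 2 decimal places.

d′ = 0.62

H = 78/125 = 0.6240
FA = 19/50 = 0.3800
z(H) = z(0.6240) = 0.3160
z(FA) = z(0.3800) = -0.3055
d' = z(H) − z(FA) = 0.3160 − (-0.3055) = 0.6215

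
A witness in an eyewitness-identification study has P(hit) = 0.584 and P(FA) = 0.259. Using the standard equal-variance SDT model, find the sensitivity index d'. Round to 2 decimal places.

d' = 0.86

z(H) = z(0.584) = 0.212
z(FA) = z(0.259) = -0.646
d' = z(H) − z(FA) = 0.212 − (-0.646) = 0.858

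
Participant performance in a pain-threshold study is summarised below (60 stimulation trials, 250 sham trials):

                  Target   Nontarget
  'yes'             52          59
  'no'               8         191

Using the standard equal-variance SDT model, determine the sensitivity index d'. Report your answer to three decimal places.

H = 52/60 = 0.8667
FA = 59/250 = 0.2360
Φ⁻¹(0.8667) = 1.1109, Φ⁻¹(0.2360) = -0.7192
d' = z(H) − z(FA) = 1.1109 − (-0.7192) = 1.8301

d' = 1.830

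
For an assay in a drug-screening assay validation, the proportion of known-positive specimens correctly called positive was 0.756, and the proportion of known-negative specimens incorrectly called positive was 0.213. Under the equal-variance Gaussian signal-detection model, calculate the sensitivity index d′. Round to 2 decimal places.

d′ = 1.49

Φ⁻¹(H) = Φ⁻¹(0.756) = 0.6935
Φ⁻¹(FA) = Φ⁻¹(0.213) = -0.7961
d' = z(H) − z(FA) = 0.6935 − (-0.7961) = 1.4896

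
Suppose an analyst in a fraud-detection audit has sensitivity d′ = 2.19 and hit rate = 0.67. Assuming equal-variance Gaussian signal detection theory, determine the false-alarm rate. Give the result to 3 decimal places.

z(hit rate) = z(0.67) = 0.4399
z(FA) = z(H) − d' = 0.4399 − 2.19 = -1.7501
false-alarm rate = Φ(-1.7501) = 0.0401

false-alarm rate = 0.040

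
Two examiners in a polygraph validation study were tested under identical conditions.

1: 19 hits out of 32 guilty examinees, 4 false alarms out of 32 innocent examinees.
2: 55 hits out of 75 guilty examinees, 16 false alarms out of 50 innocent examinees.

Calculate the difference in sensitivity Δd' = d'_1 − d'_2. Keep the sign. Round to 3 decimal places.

Δd' = 0.297

1: z(0.5938) = 0.2373, z(0.1250) = -1.1503, d' = 1.3876
2: z(0.7333) = 0.6228, z(0.3200) = -0.4677, d' = 1.0905
Δd' = d'_1 − d'_2 = 1.3876 − 1.0905 = 0.2971
1 has the higher sensitivity.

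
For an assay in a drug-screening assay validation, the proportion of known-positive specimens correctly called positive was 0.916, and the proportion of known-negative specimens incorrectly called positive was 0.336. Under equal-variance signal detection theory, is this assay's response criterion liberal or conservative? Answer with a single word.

z(H) = 1.379, z(FA) = -0.423
c = −½·(z(H) + z(FA)) = -0.478
c < 0 → liberal criterion (biased toward responding “yes”).

liberal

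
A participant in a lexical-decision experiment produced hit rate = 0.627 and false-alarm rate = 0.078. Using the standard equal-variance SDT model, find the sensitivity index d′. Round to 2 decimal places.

d′ = 1.74

z(H) = z(0.627) = 0.3239
z(FA) = z(0.078) = -1.4187
d' = z(H) − z(FA) = 0.3239 − (-1.4187) = 1.7426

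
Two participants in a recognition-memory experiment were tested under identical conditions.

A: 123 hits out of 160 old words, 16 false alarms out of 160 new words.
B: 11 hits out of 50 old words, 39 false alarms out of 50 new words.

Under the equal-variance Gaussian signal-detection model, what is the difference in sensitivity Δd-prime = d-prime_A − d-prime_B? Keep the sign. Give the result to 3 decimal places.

A: z(0.7688) = 0.7349, z(0.1000) = -1.2816, d' = 2.0165
B: z(0.2200) = -0.7722, z(0.7800) = 0.7722, d' = -1.5444
Δd' = d'_A − d'_B = 2.0165 − (-1.5444) = 3.5609
A has the higher sensitivity.

Δd-prime = 3.561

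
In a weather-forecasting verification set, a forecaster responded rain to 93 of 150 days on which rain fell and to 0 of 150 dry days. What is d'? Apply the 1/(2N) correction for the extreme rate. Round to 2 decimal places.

d' = 3.02

The false-alarm rate is 0/150 = 0, so apply the 1/(2N) correction: FA → 1/(2·150) = 0.00333.
z(H) = z(0.62000) = 0.305
z(FA) = z(0.00333) = -2.713
d' = 0.305 − (-2.713) = 3.018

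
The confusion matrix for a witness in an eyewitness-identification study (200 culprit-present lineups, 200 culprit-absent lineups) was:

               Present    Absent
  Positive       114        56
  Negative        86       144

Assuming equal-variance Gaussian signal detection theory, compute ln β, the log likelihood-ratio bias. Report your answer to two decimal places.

ln β = 0.15

H = 114/200 = 0.5700
FA = 56/200 = 0.2800
z(H) = z(0.5700) = 0.176
z(FA) = z(0.2800) = -0.583
ln β = −½·[z(H)² − z(FA)²] = −0.5 × (0.031 − 0.340) = 0.1545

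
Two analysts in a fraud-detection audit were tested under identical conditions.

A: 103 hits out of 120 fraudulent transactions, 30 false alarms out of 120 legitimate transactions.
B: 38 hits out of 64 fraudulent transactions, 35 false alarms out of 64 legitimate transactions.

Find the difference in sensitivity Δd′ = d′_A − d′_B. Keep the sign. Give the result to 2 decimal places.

A: z(0.8583) = 1.073, z(0.2500) = -0.674, d' = 1.747
B: z(0.5938) = 0.237, z(0.5469) = 0.118, d' = 0.119
Δd' = d'_A − d'_B = 1.747 − 0.119 = 1.628
A has the higher sensitivity.

Δd′ = 1.63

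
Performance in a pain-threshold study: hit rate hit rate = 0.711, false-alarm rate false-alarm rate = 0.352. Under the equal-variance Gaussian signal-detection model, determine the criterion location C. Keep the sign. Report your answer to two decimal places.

z(H) = z(0.711) = 0.556
z(FA) = z(0.352) = -0.380
c = −½·[z(H) + z(FA)] = −0.5 × (0.556 + (-0.380)) = -0.088
c < 0: the participant has a liberal response bias.

C = -0.09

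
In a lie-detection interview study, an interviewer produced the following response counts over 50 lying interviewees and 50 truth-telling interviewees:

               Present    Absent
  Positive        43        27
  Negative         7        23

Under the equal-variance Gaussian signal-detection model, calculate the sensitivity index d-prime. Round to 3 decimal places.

H = 43/50 = 0.8600
FA = 27/50 = 0.5400
z(H) = 1.0803
z(FA) = 0.1004
d' = z(H) − z(FA) = 1.0803 − 0.1004 = 0.9799

d-prime = 0.980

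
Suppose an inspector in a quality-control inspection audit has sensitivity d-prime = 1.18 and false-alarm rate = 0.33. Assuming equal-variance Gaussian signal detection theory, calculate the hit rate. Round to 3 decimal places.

hit rate = 0.770

z(false-alarm rate) = z(0.33) = -0.4399
z(H) = z(FA) + d' = -0.4399 + 1.18 = 0.7401
hit rate = Φ(0.7401) = 0.7704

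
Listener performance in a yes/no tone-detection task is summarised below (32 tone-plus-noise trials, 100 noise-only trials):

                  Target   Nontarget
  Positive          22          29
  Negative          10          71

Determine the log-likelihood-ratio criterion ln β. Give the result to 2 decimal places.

H = 22/32 = 0.6875
FA = 29/100 = 0.2900
z(0.6875) = 0.489, z(0.2900) = -0.553
ln β = −½·[z(H)² − z(FA)²] = −0.5 × (0.239 − 0.306) = 0.0335

ln β = 0.03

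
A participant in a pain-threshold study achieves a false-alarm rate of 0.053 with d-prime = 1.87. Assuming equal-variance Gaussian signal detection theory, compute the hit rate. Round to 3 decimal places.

hit rate = 0.600

z(false-alarm rate) = z(0.053) = -1.6164
z(H) = z(FA) + d' = -1.6164 + 1.87 = 0.2536
hit rate = Φ(0.2536) = 0.6001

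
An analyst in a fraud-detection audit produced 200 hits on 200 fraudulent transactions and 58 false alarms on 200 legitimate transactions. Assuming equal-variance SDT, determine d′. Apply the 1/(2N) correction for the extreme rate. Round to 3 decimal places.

The hit rate is 200/200 = 1, so apply the 1/(2N) correction: H → 1 − 1/(2·200) = 0.99750.
z(H) = z(0.99750) = 2.8070
z(FA) = z(0.29000) = -0.5534
d' = 2.8070 − (-0.5534) = 3.3604

d′ = 3.360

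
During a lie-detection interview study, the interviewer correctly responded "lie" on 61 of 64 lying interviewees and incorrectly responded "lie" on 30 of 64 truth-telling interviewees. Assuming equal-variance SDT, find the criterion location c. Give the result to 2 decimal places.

c = -0.80

H = 61/64 = 0.9531
FA = 30/64 = 0.4688
Φ⁻¹(0.9531) = 1.6757, Φ⁻¹(0.4688) = -0.0783
c = −½·[z(H) + z(FA)] = −0.5 × (1.6757 + (-0.0783)) = -0.7987
c < 0: the interviewer has a liberal response bias.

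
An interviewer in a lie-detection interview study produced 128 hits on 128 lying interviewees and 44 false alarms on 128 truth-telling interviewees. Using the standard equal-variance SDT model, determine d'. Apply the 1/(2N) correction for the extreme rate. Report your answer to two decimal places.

The hit rate is 128/128 = 1, so apply the 1/(2N) correction: H → 1 − 1/(2·128) = 0.99609.
z(H) = z(0.99609) = 2.660
z(FA) = z(0.34375) = -0.402
d' = 2.660 − (-0.402) = 3.062

d' = 3.06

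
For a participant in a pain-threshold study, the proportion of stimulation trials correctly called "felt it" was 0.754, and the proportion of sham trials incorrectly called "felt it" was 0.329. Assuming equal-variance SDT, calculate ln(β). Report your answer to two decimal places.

Φ⁻¹(H) = 0.687
Φ⁻¹(FA) = -0.443
ln β = −½·[z(H)² − z(FA)²] = −0.5 × (0.472 − 0.196) = -0.138

ln β = -0.14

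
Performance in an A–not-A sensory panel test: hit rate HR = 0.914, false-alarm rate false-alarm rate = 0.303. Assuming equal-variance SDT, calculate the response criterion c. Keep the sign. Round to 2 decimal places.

c = -0.43

z(H) = 1.3658
z(FA) = -0.5158
c = −½·[z(H) + z(FA)] = −0.5 × (1.3658 + (-0.5158)) = -0.4250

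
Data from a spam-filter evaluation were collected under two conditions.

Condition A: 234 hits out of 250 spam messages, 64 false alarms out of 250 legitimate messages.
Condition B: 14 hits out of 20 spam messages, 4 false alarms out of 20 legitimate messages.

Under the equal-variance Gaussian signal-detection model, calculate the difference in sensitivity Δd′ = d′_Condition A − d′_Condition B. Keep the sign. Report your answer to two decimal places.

Condition A: z(0.9360) = 1.522, z(0.2560) = -0.656, d' = 2.178
Condition B: z(0.7000) = 0.524, z(0.2000) = -0.842, d' = 1.366
Δd' = d'_Condition A − d'_Condition B = 2.178 − 1.366 = 0.812
Condition A has the higher sensitivity.

Δd′ = 0.81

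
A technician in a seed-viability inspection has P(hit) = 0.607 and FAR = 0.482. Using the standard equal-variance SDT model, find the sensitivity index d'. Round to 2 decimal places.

d' = 0.32

z(H) = 0.2715
z(FA) = -0.0451
d' = z(H) − z(FA) = 0.2715 − (-0.0451) = 0.3166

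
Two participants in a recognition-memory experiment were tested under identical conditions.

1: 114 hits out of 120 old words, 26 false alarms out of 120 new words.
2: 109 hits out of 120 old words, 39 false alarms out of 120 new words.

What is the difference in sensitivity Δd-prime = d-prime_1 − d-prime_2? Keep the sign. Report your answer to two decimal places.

1: z(0.9500) = 1.645, z(0.2167) = -0.783, d' = 2.428
2: z(0.9083) = 1.330, z(0.3250) = -0.454, d' = 1.784
Δd' = d'_1 − d'_2 = 2.428 − 1.784 = 0.644
1 has the higher sensitivity.

Δd-prime = 0.64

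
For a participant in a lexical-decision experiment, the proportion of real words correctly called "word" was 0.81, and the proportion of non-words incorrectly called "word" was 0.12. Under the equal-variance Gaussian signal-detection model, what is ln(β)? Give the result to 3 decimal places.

ln β = 0.305

z(H) = z(0.81) = 0.8779
z(FA) = z(0.12) = -1.1750
ln β = −½·[z(H)² − z(FA)²] = −0.5 × (0.7707 − 1.3806) = 0.30495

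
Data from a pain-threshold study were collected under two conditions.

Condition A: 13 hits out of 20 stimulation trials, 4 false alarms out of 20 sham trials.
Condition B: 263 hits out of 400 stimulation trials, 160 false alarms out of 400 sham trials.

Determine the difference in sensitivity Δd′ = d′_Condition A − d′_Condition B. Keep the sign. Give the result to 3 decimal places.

Δd′ = 0.568

Condition A: z(0.6500) = 0.3853, z(0.2000) = -0.8416, d' = 1.2269
Condition B: z(0.6575) = 0.4056, z(0.4000) = -0.2533, d' = 0.6589
Δd' = d'_Condition A − d'_Condition B = 1.2269 − 0.6589 = 0.5680
Condition A has the higher sensitivity.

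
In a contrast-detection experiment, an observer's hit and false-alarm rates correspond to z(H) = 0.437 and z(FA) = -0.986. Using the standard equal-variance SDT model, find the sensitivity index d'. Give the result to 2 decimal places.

d' = z(H) − z(FA) = 0.437 − (-0.986) = 1.423

d' = 1.42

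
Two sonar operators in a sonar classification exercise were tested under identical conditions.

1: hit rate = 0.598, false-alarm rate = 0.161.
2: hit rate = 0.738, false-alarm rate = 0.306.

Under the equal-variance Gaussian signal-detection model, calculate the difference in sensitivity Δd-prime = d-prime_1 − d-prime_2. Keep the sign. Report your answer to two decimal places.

1: z(0.598) = 0.248, z(0.161) = -0.990, d' = 1.238
2: z(0.738) = 0.637, z(0.306) = -0.507, d' = 1.144
Δd' = d'_1 − d'_2 = 1.238 − 1.144 = 0.094
1 has the higher sensitivity.

Δd-prime = 0.09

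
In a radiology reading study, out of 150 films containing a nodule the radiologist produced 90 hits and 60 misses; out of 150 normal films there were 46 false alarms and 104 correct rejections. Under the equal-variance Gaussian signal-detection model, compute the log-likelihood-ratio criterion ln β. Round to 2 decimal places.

ln β = 0.10

H = 90/150 = 0.6000
FA = 46/150 = 0.3067
Φ⁻¹(H) = 0.253
Φ⁻¹(FA) = -0.505
ln β = −½·[z(H)² − z(FA)²] = −0.5 × (0.064 − 0.255) = 0.0955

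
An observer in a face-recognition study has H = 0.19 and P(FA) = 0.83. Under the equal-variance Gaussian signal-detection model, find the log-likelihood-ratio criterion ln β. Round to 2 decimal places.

z(H) = z(0.19) = -0.878
z(FA) = z(0.83) = 0.954
ln β = −½·[z(H)² − z(FA)²] = −0.5 × (0.771 − 0.910) = 0.0695

ln β = 0.07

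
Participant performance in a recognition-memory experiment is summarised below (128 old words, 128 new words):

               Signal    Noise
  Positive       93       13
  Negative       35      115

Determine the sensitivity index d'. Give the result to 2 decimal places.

d' = 1.88

H = 93/128 = 0.7266
FA = 13/128 = 0.1016
Φ⁻¹(0.7266) = 0.603, Φ⁻¹(0.1016) = -1.272
d' = z(H) − z(FA) = 0.603 − (-1.272) = 1.875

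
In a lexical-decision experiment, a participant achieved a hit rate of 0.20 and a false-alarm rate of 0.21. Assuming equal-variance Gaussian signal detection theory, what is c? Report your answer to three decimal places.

Φ⁻¹(0.20) = -0.8416, Φ⁻¹(0.21) = -0.8064
c = −½·[z(H) + z(FA)] = −0.5 × (-0.8416 + (-0.8064)) = 0.8240
c > 0: the participant has a conservative response bias.

c = 0.824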